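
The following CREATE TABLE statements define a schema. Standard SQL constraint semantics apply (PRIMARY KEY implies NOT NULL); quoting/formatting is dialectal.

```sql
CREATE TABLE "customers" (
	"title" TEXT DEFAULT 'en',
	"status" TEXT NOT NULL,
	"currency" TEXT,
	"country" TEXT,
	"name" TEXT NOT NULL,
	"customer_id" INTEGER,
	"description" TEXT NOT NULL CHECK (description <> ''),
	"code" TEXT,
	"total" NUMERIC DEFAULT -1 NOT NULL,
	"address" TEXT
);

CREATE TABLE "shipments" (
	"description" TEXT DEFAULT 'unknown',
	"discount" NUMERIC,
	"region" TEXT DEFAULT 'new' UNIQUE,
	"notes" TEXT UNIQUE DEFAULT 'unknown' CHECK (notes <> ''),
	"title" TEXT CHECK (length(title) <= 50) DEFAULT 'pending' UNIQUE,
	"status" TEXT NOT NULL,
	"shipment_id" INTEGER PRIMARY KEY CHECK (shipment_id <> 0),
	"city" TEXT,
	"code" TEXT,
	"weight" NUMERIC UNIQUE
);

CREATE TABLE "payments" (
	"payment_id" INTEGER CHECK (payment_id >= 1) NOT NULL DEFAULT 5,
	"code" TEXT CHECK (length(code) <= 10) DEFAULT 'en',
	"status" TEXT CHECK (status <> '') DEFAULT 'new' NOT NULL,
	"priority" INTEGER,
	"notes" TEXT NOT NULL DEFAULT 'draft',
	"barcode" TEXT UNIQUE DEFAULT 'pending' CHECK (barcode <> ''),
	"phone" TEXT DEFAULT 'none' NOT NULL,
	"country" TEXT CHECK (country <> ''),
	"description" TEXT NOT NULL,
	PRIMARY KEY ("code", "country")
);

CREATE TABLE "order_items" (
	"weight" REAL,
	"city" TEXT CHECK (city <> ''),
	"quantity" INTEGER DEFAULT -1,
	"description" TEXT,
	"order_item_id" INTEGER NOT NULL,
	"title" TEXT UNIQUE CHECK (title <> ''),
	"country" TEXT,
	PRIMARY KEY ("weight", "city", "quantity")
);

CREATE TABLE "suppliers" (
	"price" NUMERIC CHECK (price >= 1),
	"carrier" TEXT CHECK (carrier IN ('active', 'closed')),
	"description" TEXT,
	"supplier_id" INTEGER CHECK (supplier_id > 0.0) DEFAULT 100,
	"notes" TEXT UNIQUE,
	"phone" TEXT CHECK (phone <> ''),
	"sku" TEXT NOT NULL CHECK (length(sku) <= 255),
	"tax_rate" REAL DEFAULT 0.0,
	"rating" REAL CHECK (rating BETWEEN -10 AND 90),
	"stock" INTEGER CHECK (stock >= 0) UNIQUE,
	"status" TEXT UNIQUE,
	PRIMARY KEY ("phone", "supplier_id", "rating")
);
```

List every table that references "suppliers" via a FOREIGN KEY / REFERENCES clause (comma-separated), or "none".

No REFERENCES clause anywhere in the schema names suppliers.

none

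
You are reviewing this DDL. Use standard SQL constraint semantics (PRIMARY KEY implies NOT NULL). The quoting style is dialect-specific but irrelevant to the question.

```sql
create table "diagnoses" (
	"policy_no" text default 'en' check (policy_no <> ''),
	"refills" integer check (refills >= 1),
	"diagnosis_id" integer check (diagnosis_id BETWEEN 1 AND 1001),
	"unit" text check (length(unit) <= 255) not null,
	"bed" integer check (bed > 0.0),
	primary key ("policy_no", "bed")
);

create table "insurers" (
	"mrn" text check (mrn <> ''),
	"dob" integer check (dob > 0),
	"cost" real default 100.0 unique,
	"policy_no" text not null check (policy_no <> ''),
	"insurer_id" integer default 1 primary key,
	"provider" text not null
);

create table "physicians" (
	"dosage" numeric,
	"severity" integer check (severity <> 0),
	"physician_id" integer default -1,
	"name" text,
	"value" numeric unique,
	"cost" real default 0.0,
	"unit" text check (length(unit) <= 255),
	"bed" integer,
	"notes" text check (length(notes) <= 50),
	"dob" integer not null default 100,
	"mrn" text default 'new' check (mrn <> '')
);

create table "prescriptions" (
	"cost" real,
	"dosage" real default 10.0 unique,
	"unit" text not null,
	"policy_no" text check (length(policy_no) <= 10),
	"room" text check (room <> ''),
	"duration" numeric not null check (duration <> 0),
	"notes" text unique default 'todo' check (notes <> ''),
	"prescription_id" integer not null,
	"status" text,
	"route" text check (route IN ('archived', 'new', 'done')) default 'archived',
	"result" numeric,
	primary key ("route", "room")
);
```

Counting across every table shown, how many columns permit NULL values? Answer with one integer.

diagnoses: 2 nullable (refills, diagnosis_id — PK (policy_no, bed) and explicit NOT NULL columns excluded).
insurers: 3 nullable (mrn, dob, cost — PK (insurer_id) and explicit NOT NULL columns excluded).
physicians: 10 nullable (dosage, severity, physician_id, name, value, cost, unit, bed, notes, mrn — PK none and explicit NOT NULL columns excluded).
prescriptions: 6 nullable (cost, dosage, policy_no, notes, status, result — PK (route, room) and explicit NOT NULL columns excluded).
Total: 2 + 3 + 10 + 6 = 21.

21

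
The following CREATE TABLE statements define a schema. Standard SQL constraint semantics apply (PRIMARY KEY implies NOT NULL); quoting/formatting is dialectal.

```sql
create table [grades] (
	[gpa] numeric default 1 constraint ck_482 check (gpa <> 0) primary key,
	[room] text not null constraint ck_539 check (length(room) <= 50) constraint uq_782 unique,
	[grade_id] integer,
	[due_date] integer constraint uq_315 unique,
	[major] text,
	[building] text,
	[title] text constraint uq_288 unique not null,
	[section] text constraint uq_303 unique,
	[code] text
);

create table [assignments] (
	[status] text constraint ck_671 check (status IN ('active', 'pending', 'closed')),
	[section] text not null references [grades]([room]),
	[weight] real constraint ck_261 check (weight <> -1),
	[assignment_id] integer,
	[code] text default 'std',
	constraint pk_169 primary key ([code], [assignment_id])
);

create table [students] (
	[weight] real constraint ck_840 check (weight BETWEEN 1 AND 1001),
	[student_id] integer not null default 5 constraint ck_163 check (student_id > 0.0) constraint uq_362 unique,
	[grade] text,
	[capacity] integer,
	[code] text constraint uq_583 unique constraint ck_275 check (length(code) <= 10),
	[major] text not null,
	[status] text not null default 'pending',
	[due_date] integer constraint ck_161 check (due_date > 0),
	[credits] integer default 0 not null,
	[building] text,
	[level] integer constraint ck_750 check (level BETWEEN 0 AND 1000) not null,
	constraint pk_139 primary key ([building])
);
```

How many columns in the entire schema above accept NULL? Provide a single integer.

grades: 6 nullable (grade_id, due_date, major, building, section, code — PK (gpa) and explicit NOT NULL columns excluded).
assignments: 2 nullable (status, weight — PK (code, assignment_id) and explicit NOT NULL columns excluded).
students: 5 nullable (weight, grade, capacity, code, due_date — PK (building) and explicit NOT NULL columns excluded).
Total: 6 + 2 + 5 = 13.

13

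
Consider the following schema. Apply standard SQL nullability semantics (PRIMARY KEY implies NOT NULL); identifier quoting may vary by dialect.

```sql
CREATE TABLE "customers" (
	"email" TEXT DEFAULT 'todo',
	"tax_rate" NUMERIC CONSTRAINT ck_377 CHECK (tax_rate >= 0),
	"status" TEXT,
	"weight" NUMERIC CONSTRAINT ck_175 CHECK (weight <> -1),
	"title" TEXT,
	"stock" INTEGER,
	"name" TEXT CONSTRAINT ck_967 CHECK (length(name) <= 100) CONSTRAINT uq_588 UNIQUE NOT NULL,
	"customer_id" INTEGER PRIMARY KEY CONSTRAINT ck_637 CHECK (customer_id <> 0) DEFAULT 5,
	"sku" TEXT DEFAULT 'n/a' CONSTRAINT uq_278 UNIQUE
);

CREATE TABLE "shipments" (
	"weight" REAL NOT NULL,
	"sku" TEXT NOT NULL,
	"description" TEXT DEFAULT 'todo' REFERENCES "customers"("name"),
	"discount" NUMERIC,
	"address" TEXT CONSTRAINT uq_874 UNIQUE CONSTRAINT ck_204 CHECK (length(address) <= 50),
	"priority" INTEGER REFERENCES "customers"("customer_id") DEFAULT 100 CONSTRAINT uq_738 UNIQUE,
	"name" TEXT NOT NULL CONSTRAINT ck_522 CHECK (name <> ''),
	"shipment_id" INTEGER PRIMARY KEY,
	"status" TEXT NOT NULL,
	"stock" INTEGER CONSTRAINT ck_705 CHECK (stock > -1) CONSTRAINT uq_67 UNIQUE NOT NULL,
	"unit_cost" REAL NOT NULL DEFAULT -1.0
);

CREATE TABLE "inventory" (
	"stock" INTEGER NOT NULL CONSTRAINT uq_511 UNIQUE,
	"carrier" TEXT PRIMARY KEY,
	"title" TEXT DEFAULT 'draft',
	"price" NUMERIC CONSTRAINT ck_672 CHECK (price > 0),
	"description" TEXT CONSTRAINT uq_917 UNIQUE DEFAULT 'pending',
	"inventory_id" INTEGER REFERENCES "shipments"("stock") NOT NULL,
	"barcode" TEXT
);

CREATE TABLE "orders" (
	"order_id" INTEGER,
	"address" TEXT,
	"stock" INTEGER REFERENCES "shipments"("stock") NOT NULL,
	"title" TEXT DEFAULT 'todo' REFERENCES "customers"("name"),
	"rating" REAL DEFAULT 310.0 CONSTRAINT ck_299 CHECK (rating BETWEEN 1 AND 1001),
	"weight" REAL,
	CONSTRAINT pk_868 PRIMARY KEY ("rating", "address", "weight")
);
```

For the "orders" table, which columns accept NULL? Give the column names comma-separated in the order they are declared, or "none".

order_id, title

- order_id: no NOT NULL constraint applies → nullable.
- address: part of the PRIMARY KEY, which implies NOT NULL → not nullable.
- stock: declared NOT NULL → not nullable.
- title: a foreign key column may be NULL unless separately constrained → nullable.
- rating: part of the PRIMARY KEY, which implies NOT NULL → not nullable.
- weight: part of the PRIMARY KEY, which implies NOT NULL → not nullable.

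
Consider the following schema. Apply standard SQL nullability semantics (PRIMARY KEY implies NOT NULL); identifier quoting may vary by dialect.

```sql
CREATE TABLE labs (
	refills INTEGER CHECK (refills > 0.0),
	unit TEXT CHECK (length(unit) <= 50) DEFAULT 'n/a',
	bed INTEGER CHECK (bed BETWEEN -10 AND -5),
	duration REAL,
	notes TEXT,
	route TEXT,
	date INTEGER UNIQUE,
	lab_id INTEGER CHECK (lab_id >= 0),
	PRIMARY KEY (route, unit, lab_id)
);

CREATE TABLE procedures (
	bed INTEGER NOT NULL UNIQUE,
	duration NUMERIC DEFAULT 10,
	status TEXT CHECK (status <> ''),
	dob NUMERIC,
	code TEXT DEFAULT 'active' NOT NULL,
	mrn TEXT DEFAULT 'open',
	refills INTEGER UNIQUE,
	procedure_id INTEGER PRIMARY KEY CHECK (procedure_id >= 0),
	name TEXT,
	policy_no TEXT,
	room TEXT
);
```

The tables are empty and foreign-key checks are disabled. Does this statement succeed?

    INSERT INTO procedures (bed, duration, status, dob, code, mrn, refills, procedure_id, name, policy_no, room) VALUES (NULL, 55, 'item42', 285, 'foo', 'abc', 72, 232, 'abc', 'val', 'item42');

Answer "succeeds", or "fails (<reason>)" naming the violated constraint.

fails (NOT NULL on bed)

bed is explicitly set to NULL, but bed is declared NOT NULL.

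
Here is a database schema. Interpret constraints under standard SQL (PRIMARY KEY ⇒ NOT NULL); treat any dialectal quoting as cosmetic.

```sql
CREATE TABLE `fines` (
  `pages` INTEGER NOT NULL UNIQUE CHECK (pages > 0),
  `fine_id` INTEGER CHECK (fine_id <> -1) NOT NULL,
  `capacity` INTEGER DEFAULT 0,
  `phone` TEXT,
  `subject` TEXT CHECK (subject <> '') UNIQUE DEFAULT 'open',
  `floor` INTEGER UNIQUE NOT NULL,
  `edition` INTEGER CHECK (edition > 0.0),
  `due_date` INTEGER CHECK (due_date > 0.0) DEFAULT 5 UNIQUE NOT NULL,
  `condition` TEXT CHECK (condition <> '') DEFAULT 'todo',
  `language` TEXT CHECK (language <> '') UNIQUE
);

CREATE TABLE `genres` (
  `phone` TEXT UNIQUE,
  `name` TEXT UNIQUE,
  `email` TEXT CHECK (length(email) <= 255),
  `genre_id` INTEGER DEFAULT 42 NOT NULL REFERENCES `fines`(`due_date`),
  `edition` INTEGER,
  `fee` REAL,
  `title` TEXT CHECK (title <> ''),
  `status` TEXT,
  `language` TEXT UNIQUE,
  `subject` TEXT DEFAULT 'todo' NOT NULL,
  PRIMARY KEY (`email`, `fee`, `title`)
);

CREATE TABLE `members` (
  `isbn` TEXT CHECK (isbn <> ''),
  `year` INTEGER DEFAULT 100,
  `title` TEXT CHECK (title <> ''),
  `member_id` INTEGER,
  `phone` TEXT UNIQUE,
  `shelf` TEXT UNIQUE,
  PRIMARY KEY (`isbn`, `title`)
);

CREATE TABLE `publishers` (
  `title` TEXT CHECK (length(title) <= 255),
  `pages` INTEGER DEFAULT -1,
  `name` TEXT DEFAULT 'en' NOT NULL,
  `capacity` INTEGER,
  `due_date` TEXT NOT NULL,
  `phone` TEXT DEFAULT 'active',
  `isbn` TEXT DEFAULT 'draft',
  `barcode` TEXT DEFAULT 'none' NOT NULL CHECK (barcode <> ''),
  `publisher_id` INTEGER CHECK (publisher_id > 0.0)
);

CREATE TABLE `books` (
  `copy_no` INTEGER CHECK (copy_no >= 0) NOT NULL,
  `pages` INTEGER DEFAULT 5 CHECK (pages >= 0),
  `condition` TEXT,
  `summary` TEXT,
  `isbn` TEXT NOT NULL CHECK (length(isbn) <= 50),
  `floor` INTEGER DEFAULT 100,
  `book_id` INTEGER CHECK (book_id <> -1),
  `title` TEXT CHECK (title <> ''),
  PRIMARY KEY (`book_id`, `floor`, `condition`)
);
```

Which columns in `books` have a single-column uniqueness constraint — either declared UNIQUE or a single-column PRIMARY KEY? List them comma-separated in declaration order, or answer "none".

none

- copy_no: no UNIQUE or single-column PK constraint.
- pages: no UNIQUE or single-column PK constraint.
- condition: part of a composite PRIMARY KEY — only the tuple is unique, not this column on its own.
- summary: no UNIQUE or single-column PK constraint.
- isbn: no UNIQUE or single-column PK constraint.
- floor: part of a composite PRIMARY KEY — only the tuple is unique, not this column on its own.
- book_id: part of a composite PRIMARY KEY — only the tuple is unique, not this column on its own.
- title: no UNIQUE or single-column PK constraint.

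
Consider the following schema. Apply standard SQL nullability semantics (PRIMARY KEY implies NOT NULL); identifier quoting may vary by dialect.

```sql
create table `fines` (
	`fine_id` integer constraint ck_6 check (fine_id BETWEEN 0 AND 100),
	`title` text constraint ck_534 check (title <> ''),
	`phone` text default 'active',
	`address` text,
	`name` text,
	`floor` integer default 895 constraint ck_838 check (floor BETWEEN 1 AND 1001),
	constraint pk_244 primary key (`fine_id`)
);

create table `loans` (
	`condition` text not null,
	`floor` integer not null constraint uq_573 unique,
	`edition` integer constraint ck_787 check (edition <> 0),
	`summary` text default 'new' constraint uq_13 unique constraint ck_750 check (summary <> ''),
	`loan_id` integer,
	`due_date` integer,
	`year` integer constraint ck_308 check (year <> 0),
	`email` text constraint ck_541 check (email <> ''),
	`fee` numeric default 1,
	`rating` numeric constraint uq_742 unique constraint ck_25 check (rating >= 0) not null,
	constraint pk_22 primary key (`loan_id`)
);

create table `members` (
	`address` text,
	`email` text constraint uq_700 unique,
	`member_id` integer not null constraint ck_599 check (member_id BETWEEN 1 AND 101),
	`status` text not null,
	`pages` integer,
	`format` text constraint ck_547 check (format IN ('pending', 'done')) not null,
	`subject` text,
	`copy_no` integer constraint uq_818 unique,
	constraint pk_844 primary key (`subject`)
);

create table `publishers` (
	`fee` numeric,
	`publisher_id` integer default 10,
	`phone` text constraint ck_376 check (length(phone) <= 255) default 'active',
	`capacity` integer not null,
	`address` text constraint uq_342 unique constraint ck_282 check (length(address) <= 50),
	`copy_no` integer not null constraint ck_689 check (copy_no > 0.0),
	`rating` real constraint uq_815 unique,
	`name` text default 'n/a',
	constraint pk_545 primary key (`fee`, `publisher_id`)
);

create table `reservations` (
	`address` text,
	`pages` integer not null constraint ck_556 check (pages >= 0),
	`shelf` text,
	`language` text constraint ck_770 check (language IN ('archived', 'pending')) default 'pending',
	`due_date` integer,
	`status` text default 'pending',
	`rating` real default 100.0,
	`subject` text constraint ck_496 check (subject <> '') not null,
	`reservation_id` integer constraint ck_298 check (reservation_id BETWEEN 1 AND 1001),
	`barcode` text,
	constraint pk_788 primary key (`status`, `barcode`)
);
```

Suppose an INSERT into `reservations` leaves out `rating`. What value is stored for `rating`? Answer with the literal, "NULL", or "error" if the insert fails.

rating has an explicit DEFAULT 100.0.
When the column is omitted from an INSERT, that default is used.

100.0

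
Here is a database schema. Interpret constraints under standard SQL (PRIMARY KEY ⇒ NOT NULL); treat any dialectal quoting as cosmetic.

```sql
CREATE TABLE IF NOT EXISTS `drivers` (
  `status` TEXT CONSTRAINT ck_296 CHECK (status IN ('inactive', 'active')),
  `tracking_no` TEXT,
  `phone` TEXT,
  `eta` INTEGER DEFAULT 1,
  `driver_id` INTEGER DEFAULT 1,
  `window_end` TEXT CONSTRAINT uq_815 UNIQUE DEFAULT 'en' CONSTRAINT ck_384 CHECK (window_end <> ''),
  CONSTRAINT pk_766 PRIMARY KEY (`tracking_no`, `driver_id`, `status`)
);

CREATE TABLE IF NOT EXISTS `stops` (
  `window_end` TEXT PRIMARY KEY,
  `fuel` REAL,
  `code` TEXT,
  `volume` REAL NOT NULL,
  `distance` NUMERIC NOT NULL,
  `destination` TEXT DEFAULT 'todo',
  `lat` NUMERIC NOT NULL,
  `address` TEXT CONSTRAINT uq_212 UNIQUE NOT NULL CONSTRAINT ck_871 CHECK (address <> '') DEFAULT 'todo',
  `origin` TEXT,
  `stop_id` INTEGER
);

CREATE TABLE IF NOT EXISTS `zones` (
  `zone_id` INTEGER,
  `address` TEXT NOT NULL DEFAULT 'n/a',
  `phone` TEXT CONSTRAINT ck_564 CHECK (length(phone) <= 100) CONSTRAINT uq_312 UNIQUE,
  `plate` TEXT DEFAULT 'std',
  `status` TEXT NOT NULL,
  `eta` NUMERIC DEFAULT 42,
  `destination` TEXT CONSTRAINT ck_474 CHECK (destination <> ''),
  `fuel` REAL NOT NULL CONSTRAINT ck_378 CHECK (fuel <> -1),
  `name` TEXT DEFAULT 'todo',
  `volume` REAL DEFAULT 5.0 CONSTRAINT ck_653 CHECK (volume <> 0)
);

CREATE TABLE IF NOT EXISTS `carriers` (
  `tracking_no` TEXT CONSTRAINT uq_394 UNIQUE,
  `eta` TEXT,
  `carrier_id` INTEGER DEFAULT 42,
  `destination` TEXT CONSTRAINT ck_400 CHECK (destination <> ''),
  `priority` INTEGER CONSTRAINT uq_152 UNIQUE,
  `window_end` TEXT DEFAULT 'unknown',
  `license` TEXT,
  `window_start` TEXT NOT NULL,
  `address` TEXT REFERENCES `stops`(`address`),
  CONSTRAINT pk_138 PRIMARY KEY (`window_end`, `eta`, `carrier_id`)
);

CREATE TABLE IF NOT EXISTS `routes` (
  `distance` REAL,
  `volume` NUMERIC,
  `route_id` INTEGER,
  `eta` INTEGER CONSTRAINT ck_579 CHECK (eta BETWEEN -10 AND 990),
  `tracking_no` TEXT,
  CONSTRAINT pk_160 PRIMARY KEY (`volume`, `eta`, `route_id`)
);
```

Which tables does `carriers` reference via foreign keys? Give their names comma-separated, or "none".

- address REFERENCES stops(address).

stops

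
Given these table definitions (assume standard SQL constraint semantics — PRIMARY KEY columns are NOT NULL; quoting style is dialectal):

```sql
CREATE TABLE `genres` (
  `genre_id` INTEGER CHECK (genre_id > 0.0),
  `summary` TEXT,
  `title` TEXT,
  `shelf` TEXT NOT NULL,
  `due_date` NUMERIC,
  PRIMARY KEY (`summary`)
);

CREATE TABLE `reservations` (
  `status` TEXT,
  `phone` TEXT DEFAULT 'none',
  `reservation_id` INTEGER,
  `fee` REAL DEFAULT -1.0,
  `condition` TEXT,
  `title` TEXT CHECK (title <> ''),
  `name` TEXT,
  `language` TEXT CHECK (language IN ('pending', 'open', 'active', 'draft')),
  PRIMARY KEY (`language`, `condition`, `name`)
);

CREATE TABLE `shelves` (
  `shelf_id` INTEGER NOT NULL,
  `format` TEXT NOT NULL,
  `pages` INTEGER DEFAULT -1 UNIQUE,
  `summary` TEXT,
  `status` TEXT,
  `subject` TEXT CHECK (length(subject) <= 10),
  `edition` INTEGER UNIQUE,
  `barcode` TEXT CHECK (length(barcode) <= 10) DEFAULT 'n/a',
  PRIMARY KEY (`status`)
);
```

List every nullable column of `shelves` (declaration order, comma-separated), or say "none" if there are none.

- shelf_id: declared NOT NULL → not nullable.
- format: declared NOT NULL → not nullable.
- pages: UNIQUE does not imply NOT NULL → nullable.
- summary: no NOT NULL constraint applies → nullable.
- status: part of the PRIMARY KEY, which implies NOT NULL → not nullable.
- subject: CHECK does not forbid NULL (a CHECK constraint passes when its expression is NULL) → nullable.
- edition: UNIQUE does not imply NOT NULL → nullable.
- barcode: CHECK does not forbid NULL (a CHECK constraint passes when its expression is NULL) → nullable.

pages, summary, subject, edition, barcode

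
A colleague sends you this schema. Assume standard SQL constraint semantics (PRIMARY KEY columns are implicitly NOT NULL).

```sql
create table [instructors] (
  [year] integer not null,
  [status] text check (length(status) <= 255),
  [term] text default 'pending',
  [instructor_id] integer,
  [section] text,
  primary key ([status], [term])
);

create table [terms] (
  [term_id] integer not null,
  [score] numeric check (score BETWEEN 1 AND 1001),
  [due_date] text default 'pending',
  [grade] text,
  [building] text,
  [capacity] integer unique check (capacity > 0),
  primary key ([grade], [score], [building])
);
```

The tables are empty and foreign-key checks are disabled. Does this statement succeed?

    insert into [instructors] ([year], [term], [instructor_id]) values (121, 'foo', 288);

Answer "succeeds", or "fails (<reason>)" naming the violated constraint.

fails (NOT NULL on status)

status is omitted from the column list and has no DEFAULT, so it would receive NULL.
But status is part of the PRIMARY KEY (implied NOT NULL).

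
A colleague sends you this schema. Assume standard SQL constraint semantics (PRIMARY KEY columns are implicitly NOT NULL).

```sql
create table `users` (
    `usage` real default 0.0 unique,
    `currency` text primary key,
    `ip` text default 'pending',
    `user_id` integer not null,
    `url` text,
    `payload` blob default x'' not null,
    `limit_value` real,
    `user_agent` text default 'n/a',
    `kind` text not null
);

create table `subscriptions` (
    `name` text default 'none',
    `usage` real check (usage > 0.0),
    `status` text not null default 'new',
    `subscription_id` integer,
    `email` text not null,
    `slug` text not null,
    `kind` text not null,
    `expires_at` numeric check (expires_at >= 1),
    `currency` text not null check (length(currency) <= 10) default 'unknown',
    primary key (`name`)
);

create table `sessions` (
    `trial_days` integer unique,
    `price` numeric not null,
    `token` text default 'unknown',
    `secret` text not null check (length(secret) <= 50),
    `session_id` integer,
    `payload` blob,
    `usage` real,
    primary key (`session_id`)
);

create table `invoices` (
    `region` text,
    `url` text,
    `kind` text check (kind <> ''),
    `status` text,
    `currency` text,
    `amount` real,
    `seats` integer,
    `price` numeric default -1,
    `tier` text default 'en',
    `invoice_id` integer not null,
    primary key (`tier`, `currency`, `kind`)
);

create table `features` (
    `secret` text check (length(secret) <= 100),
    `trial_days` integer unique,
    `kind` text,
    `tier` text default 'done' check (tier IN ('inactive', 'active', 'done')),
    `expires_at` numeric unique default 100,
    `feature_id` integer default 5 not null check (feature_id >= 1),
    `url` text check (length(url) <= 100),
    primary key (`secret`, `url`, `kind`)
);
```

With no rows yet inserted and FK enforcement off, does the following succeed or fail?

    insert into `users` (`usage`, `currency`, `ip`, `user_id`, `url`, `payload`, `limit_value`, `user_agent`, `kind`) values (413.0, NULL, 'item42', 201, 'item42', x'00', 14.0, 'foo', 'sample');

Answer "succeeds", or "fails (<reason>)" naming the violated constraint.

currency is explicitly set to NULL, but currency is part of the PRIMARY KEY (implied NOT NULL).

fails (NOT NULL on currency)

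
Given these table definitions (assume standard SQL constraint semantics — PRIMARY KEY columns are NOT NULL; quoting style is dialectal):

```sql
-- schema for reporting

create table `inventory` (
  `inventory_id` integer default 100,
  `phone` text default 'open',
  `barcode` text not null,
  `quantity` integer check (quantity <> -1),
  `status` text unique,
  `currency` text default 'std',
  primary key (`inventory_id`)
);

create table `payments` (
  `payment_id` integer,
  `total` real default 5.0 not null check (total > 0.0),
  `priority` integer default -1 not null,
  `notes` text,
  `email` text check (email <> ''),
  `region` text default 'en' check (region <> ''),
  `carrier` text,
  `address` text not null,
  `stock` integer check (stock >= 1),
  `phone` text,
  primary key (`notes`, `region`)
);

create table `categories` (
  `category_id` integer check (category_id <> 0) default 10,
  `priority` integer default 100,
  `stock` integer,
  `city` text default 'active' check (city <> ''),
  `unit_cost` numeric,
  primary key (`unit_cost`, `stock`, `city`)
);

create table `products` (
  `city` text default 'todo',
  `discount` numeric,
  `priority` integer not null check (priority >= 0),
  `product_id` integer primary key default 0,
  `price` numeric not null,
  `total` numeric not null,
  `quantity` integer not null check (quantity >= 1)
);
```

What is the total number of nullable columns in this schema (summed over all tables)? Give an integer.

13

inventory: 4 nullable (phone, quantity, status, currency — PK (inventory_id) and explicit NOT NULL columns excluded).
payments: 5 nullable (payment_id, email, carrier, stock, phone — PK (notes, region) and explicit NOT NULL columns excluded).
categories: 2 nullable (category_id, priority — PK (unit_cost, stock, city) and explicit NOT NULL columns excluded).
products: 2 nullable (city, discount — PK (product_id) and explicit NOT NULL columns excluded).
Total: 4 + 5 + 2 + 2 = 13.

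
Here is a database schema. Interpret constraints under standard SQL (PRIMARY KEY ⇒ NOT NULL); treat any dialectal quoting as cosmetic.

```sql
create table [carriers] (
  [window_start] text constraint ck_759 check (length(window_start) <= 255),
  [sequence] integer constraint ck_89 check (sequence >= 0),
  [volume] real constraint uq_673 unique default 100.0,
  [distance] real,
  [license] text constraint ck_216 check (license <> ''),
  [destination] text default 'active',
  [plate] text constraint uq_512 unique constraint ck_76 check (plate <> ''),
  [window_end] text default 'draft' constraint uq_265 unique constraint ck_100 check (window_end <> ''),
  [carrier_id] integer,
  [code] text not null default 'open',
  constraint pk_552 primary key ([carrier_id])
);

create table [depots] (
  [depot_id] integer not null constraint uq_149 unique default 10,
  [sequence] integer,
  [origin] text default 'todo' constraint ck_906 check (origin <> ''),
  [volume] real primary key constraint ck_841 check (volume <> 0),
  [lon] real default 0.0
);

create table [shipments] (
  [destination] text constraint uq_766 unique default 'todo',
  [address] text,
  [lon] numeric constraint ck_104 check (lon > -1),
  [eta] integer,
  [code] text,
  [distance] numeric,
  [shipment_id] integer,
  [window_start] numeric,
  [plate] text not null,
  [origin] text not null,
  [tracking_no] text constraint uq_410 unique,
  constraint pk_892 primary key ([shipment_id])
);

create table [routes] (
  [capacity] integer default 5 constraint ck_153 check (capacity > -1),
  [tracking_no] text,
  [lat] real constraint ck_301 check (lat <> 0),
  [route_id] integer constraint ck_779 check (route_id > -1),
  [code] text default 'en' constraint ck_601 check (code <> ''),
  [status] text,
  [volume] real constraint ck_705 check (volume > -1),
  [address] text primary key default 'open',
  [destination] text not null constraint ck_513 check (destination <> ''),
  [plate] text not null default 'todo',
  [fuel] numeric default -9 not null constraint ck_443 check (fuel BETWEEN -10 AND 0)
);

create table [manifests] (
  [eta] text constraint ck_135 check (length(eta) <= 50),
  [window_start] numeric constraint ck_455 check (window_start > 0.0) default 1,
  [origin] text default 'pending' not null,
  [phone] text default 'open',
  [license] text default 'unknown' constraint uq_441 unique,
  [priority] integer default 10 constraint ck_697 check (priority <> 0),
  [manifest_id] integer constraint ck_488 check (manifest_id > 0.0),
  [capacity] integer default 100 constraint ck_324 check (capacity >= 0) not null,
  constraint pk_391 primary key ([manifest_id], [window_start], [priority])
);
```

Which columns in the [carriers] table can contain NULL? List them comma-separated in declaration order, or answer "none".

window_start, sequence, volume, distance, license, destination, plate, window_end

- window_start: CHECK does not forbid NULL (a CHECK constraint passes when its expression is NULL) → nullable.
- sequence: CHECK does not forbid NULL (a CHECK constraint passes when its expression is NULL) → nullable.
- volume: UNIQUE does not imply NOT NULL → nullable.
- distance: no NOT NULL constraint applies → nullable.
- license: CHECK does not forbid NULL (a CHECK constraint passes when its expression is NULL) → nullable.
- destination: DEFAULT only fills an omitted column; an explicit NULL is still allowed → nullable.
- plate: CHECK does not forbid NULL (a CHECK constraint passes when its expression is NULL) → nullable.
- window_end: CHECK does not forbid NULL (a CHECK constraint passes when its expression is NULL) → nullable.
- carrier_id: part of the PRIMARY KEY, which implies NOT NULL → not nullable.
- code: declared NOT NULL → not nullable.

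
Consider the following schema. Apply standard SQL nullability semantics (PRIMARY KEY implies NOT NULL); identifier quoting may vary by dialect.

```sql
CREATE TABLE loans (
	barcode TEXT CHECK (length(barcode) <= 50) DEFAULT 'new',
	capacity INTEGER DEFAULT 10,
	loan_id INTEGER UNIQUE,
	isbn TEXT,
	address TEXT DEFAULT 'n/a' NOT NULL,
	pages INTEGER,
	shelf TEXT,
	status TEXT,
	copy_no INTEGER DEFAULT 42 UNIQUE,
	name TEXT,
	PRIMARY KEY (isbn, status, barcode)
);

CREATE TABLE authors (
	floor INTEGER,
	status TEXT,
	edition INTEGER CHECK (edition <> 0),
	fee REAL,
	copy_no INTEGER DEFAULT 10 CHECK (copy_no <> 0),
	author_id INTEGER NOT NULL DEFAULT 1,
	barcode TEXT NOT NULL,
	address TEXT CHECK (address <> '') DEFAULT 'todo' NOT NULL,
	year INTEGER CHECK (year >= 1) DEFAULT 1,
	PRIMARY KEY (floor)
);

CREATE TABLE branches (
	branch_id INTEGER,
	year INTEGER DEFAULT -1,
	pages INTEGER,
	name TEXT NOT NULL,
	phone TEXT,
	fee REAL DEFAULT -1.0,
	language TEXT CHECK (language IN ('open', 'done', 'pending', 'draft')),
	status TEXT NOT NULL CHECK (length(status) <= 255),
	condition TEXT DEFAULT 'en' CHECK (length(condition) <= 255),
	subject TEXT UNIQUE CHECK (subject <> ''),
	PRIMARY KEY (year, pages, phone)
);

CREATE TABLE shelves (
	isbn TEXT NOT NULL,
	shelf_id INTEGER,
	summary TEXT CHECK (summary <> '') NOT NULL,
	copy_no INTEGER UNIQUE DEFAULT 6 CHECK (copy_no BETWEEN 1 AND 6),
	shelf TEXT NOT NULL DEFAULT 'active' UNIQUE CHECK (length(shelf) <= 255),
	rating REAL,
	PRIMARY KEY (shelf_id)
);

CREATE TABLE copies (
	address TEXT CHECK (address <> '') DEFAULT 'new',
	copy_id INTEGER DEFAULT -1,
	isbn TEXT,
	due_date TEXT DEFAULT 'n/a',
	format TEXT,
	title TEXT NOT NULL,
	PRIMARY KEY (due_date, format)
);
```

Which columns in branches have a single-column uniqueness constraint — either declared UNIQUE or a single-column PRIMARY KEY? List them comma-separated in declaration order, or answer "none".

- branch_id: no UNIQUE or single-column PK constraint.
- year: part of a composite PRIMARY KEY — only the tuple is unique, not this column on its own.
- pages: part of a composite PRIMARY KEY — only the tuple is unique, not this column on its own.
- name: no UNIQUE or single-column PK constraint.
- phone: part of a composite PRIMARY KEY — only the tuple is unique, not this column on its own.
- fee: no UNIQUE or single-column PK constraint.
- language: no UNIQUE or single-column PK constraint.
- status: no UNIQUE or single-column PK constraint.
- condition: no UNIQUE or single-column PK constraint.
- subject: declared UNIQUE → unique.

subject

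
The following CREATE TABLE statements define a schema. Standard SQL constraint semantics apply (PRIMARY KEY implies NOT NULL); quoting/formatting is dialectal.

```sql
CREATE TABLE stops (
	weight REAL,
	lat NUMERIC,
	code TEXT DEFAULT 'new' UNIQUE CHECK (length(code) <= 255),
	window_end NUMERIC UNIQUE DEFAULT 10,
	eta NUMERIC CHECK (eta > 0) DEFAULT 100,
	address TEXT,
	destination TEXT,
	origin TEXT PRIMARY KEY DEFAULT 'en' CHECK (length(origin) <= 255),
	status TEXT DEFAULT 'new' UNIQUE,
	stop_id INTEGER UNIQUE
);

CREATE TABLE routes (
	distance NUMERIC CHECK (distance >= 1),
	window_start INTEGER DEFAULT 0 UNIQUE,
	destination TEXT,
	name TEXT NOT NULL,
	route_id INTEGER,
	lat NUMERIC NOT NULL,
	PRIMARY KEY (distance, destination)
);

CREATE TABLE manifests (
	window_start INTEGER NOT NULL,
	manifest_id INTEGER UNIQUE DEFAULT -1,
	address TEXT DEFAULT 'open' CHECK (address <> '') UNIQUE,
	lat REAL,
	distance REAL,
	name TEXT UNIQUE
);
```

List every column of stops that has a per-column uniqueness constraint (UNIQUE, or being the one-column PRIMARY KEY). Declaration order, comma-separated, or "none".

- weight: no UNIQUE or single-column PK constraint.
- lat: no UNIQUE or single-column PK constraint.
- code: declared UNIQUE → unique.
- window_end: declared UNIQUE → unique.
- eta: no UNIQUE or single-column PK constraint.
- address: no UNIQUE or single-column PK constraint.
- destination: no UNIQUE or single-column PK constraint.
- origin: single-column PRIMARY KEY → unique.
- status: declared UNIQUE → unique.
- stop_id: declared UNIQUE → unique.

code, window_end, origin, status, stop_id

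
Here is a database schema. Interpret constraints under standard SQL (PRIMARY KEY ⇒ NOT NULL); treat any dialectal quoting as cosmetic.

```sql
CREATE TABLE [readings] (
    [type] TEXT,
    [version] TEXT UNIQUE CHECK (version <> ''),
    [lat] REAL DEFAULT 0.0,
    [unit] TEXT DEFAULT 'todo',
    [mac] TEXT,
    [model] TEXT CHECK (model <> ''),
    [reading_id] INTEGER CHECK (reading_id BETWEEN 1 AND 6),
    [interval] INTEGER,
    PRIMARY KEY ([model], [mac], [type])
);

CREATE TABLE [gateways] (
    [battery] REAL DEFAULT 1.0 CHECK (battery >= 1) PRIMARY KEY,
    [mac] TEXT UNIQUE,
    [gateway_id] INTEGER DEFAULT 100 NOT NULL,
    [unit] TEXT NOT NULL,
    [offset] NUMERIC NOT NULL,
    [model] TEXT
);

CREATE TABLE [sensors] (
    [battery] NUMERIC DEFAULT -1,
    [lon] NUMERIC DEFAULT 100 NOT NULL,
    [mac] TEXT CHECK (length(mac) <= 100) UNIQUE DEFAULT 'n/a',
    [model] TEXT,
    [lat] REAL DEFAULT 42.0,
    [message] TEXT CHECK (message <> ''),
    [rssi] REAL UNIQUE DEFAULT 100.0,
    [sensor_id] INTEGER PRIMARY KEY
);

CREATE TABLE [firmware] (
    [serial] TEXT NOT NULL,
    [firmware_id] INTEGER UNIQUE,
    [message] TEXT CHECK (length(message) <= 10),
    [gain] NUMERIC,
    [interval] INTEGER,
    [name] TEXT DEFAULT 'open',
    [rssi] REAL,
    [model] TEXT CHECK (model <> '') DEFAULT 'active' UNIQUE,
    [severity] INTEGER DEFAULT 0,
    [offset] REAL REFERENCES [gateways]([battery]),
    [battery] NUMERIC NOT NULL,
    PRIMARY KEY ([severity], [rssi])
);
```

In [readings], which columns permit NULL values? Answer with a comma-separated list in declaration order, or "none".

version, lat, unit, reading_id, interval

- type: part of the PRIMARY KEY, which implies NOT NULL → not nullable.
- version: CHECK does not forbid NULL (a CHECK constraint passes when its expression is NULL) → nullable.
- lat: DEFAULT only fills an omitted column; an explicit NULL is still allowed → nullable.
- unit: DEFAULT only fills an omitted column; an explicit NULL is still allowed → nullable.
- mac: part of the PRIMARY KEY, which implies NOT NULL → not nullable.
- model: part of the PRIMARY KEY, which implies NOT NULL → not nullable.
- reading_id: CHECK does not forbid NULL (a CHECK constraint passes when its expression is NULL) → nullable.
- interval: no NOT NULL constraint applies → nullable.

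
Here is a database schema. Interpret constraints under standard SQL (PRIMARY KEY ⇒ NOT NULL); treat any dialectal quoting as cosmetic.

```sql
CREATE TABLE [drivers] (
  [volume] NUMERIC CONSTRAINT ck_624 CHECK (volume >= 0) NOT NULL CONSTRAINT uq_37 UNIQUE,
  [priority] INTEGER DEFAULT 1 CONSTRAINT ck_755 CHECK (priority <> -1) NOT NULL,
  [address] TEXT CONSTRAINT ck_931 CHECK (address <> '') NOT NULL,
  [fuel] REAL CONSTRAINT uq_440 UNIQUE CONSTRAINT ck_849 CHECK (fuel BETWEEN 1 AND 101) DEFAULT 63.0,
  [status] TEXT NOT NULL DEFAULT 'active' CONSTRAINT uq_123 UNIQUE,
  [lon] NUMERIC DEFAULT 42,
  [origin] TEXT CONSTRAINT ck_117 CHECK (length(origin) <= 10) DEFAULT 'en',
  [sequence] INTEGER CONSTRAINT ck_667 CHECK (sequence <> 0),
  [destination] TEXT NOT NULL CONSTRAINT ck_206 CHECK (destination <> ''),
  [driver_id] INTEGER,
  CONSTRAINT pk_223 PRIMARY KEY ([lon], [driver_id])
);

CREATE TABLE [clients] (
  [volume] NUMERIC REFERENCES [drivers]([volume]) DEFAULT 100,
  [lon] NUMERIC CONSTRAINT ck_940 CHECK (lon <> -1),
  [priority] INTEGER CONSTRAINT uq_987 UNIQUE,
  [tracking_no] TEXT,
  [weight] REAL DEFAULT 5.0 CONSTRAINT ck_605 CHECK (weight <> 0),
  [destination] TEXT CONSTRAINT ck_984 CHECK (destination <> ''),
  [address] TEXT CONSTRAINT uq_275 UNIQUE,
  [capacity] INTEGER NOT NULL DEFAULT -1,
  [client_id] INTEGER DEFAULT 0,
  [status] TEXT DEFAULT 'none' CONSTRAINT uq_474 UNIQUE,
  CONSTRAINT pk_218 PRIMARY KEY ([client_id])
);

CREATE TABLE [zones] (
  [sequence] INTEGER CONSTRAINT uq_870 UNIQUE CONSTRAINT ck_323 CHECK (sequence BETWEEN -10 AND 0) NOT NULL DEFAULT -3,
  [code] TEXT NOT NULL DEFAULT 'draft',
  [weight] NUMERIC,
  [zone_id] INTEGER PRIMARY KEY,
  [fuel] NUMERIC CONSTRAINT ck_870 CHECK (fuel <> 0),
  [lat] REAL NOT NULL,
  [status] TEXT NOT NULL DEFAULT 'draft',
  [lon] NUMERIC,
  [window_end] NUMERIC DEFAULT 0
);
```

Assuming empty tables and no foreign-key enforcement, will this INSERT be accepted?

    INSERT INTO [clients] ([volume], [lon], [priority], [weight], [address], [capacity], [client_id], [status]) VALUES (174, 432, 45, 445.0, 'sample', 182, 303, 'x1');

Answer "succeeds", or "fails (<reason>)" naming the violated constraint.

succeeds

NOT NULL columns: capacity is supplied; client_id is supplied.
CHECK constraints: 432 satisfies (lon <> -1); 445.0 satisfies (weight <> 0).
No constraint is violated.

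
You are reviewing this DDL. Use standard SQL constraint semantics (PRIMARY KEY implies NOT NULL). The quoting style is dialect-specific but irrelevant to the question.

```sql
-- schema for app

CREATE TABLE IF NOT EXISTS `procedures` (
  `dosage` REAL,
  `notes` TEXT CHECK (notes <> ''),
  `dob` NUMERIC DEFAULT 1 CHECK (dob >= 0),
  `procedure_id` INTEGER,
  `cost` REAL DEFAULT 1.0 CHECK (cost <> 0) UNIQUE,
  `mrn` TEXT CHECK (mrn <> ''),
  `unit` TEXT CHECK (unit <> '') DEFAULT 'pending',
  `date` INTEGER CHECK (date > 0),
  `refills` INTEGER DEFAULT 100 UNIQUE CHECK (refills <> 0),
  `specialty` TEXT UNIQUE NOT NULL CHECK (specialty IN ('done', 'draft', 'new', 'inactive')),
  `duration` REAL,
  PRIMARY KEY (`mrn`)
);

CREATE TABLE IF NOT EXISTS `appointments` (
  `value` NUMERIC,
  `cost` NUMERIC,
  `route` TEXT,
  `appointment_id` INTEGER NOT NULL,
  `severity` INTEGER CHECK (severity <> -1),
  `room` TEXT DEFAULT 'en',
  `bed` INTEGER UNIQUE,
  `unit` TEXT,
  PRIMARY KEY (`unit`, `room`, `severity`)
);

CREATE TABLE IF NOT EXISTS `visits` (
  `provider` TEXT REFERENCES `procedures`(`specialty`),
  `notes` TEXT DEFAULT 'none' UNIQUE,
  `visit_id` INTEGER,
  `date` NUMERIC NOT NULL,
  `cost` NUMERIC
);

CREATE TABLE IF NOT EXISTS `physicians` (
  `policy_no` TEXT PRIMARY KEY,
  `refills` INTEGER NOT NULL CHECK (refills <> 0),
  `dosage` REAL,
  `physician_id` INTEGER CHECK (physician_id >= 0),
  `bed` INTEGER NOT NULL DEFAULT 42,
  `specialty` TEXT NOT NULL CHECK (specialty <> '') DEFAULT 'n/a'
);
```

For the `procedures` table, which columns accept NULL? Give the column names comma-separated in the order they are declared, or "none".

- dosage: no NOT NULL constraint applies → nullable.
- notes: CHECK does not forbid NULL (a CHECK constraint passes when its expression is NULL) → nullable.
- dob: CHECK does not forbid NULL (a CHECK constraint passes when its expression is NULL) → nullable.
- procedure_id: no NOT NULL constraint applies → nullable.
- cost: CHECK does not forbid NULL (a CHECK constraint passes when its expression is NULL) → nullable.
- mrn: part of the PRIMARY KEY, which implies NOT NULL → not nullable.
- unit: CHECK does not forbid NULL (a CHECK constraint passes when its expression is NULL) → nullable.
- date: CHECK does not forbid NULL (a CHECK constraint passes when its expression is NULL) → nullable.
- refills: CHECK does not forbid NULL (a CHECK constraint passes when its expression is NULL) → nullable.
- specialty: declared NOT NULL → not nullable.
- duration: no NOT NULL constraint applies → nullable.

dosage, notes, dob, procedure_id, cost, unit, date, refills, duration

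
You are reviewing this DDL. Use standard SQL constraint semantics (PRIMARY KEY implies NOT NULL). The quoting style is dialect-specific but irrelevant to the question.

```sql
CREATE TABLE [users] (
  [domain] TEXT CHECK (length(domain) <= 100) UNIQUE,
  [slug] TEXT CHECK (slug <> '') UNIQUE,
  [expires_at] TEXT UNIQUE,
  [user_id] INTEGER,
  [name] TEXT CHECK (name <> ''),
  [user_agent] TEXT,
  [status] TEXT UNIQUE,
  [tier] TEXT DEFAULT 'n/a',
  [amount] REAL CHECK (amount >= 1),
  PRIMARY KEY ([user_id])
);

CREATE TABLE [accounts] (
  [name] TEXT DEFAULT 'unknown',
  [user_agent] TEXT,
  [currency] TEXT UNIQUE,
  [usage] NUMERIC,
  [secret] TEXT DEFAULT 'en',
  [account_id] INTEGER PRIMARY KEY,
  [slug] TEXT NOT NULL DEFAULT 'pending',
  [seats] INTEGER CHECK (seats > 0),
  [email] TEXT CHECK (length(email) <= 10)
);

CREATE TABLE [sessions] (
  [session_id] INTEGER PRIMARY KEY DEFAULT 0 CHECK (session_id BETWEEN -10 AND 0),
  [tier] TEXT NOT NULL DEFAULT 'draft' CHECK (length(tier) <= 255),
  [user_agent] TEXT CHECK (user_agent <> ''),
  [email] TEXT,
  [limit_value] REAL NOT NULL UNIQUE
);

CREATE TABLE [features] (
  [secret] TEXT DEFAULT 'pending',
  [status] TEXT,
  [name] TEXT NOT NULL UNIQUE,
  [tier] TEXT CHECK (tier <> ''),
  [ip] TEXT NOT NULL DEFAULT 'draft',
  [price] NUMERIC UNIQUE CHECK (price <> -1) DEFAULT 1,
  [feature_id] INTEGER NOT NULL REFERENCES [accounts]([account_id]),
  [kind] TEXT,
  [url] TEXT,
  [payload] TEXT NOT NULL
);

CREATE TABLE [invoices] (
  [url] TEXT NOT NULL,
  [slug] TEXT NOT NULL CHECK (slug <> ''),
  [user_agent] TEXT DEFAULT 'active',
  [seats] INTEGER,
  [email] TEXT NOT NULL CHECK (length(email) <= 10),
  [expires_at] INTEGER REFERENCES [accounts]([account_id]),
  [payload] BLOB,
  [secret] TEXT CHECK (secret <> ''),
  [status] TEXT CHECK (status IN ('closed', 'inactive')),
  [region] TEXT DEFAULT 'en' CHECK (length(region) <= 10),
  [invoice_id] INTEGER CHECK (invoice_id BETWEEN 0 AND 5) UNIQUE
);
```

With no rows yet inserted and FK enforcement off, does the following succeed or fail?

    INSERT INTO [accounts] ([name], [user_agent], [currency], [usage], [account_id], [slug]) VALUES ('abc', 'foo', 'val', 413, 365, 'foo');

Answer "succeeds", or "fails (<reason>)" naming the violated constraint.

NOT NULL columns: account_id is supplied; slug is supplied.
No constraint is violated.

succeeds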